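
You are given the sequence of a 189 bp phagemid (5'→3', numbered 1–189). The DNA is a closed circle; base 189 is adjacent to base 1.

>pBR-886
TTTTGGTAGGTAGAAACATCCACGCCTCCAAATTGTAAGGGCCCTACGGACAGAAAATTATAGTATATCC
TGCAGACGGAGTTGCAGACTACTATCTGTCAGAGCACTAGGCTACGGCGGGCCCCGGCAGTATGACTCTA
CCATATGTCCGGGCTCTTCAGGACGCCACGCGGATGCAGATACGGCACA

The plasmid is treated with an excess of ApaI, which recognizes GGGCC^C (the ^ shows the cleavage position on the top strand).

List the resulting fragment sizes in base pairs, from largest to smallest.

109, 80 bp

ApaI sites (GGGCCC) start at positions 39, 119.
ApaI cuts after base 5 of each site (before the last base), so after positions 43, 123.
Circular molecule, 2 cuts → 2 fragments:
  44–123 → 80 bp
  124–189 then 1–43 → 66 + 43 = 109 bp
Sorted largest to smallest: 109, 80 bp.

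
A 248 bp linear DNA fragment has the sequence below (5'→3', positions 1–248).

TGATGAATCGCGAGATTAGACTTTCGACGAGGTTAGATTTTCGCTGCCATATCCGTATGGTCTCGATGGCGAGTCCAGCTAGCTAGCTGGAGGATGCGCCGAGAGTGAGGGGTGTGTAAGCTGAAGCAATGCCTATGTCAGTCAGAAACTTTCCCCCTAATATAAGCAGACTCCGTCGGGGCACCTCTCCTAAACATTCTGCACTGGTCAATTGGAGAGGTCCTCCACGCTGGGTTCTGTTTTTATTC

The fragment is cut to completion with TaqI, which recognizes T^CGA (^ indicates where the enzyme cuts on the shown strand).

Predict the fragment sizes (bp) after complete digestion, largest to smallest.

185, 39, 24 bp

TaqI sites (TCGA) start at positions 24, 63.
TaqI cuts after the first base of each site, so after positions 24, 63.
Linear molecule, 2 cuts → 3 fragments:
  1–24 → 24 bp
  25–63 → 39 bp
  64–248 → 185 bp
Sorted largest to smallest: 185, 39, 24 bp.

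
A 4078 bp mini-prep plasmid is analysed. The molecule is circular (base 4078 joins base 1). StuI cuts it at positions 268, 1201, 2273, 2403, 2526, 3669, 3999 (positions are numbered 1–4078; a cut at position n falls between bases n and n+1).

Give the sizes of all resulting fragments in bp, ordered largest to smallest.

1143, 1072, 933, 347, 330, 130, 123 bp

Circular molecule, 7 cuts → 7 fragments:
  1201 − 268 = 933 bp
  2273 − 1201 = 1072 bp
  2403 − 2273 = 130 bp
  2526 − 2403 = 123 bp
  3669 − 2526 = 1143 bp
  3999 − 3669 = 330 bp
  wrap: 4078 − 3999 + 268 = 347 bp
Sorted largest to smallest: 1143, 1072, 933, 347, 330, 130, 123 bp.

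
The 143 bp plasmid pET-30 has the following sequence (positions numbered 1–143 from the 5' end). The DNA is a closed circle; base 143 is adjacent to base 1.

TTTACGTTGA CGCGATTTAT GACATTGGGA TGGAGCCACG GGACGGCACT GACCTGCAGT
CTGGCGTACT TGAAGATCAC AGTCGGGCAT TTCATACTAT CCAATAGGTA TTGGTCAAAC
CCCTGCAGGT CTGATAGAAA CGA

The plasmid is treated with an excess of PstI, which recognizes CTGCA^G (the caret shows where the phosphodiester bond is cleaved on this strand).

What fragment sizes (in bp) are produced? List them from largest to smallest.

PstI sites (CTGCAG) start at positions 54, 123.
PstI cuts after base 5 of each site (before the last base), so after positions 58, 127.
Circular molecule, 2 cuts → 2 fragments:
  59–127 → 69 bp
  128–143 then 1–58 → 16 + 58 = 74 bp
Sorted largest to smallest: 74, 69 bp.

74, 69 bp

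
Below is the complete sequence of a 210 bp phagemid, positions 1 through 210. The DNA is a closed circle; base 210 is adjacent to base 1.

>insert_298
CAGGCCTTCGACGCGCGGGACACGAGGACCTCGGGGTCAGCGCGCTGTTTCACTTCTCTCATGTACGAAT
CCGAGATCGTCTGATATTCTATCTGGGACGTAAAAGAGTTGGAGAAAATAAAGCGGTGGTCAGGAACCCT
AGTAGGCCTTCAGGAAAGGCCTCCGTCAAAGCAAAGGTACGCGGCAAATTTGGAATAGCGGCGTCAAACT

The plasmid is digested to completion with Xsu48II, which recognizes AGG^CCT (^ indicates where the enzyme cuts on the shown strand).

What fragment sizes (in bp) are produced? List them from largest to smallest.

142, 55, 13 bp

Xsu48II sites (AGGCCT) start at positions 2, 144, 157.
Xsu48II cuts after base 3 of each site, so after positions 4, 146, 159.
Circular molecule, 3 cuts → 3 fragments:
  5–146 → 142 bp
  147–159 → 13 bp
  160–210 then 1–4 → 51 + 4 = 55 bp
Sorted largest to smallest: 142, 55, 13 bp.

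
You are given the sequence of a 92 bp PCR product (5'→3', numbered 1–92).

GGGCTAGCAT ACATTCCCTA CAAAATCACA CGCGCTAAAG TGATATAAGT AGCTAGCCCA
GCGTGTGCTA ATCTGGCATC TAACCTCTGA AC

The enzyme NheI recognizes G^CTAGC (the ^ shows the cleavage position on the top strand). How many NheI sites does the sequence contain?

GCTAGC occurs starting at positions 3, 52.
NheI cuts at 2 sites.

2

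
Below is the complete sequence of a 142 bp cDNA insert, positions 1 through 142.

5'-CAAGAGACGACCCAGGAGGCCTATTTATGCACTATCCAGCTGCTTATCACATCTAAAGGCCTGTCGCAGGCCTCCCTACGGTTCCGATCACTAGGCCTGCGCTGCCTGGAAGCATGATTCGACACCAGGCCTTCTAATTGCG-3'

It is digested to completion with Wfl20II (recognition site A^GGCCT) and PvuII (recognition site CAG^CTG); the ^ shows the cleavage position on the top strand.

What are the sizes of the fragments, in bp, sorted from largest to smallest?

34, 25, 22, 18, 17, 15, 11 bp

Wfl20II sites (AGGCCT) start at positions 17, 57, 68, 93, 127.
Wfl20II cuts after the first base of each site, so after positions 17, 57, 68, 93, 127.
The PvuII site (CAGCTG) starts at position 37.
PvuII cuts after base 3 of each site, so after position 39.
Combined cut positions: 17, 39, 57, 68, 93, 127.
Linear molecule, 6 cuts → 7 fragments:
  1–17 → 17 bp
  18–39 → 22 bp
  40–57 → 18 bp
  58–68 → 11 bp
  69–93 → 25 bp
  94–127 → 34 bp
  128–142 → 15 bp
Sorted largest to smallest: 34, 25, 22, 18, 17, 15, 11 bp.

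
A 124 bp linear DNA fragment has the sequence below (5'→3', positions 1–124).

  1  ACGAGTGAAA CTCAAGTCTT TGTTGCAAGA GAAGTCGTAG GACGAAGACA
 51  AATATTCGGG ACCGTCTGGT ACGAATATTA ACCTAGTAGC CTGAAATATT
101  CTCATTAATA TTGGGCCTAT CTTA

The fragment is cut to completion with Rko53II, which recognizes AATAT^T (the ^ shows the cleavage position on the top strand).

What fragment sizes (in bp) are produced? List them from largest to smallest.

55, 23, 21, 13, 12 bp

Rko53II sites (AATATT) start at positions 51, 74, 95, 107.
Rko53II cuts after base 5 of each site (before the last base), so after positions 55, 78, 99, 111.
Linear molecule, 4 cuts → 5 fragments:
  1–55 → 55 bp
  56–78 → 23 bp
  79–99 → 21 bp
  100–111 → 12 bp
  112–124 → 13 bp
Sorted largest to smallest: 55, 23, 21, 13, 12 bp.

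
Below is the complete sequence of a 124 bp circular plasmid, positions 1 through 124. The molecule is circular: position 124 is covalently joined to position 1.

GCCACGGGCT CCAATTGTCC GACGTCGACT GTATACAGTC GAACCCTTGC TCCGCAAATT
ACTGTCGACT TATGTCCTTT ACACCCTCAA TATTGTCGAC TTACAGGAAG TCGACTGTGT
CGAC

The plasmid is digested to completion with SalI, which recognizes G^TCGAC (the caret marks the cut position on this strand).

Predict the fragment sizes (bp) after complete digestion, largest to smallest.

40, 31, 29, 15, 9 bp

SalI sites (GTCGAC) start at positions 24, 64, 95, 110, 119.
SalI cuts after the first base of each site, so after positions 24, 64, 95, 110, 119.
Circular molecule, 5 cuts → 5 fragments:
  25–64 → 40 bp
  65–95 → 31 bp
  96–110 → 15 bp
  111–119 → 9 bp
  120–124 then 1–24 → 5 + 24 = 29 bp
Sorted largest to smallest: 40, 31, 29, 15, 9 bp.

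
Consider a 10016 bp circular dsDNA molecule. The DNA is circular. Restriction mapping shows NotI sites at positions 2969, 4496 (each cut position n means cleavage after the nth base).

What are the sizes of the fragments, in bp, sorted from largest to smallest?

Circular molecule, 2 cuts → 2 fragments:
  4496 − 2969 = 1527 bp
  wrap: 10016 − 4496 + 2969 = 8489 bp
Sorted largest to smallest: 8489, 1527 bp.

8489, 1527 bp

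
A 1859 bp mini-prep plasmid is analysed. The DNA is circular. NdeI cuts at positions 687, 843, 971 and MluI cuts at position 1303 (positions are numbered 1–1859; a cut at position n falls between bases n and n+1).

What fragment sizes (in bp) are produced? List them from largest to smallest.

1243, 332, 156, 128 bp

Combined cut positions (sorted): 687, 843, 971, 1303.
Circular molecule, 4 cuts → 4 fragments:
  843 − 687 = 156 bp
  971 − 843 = 128 bp
  1303 − 971 = 332 bp
  wrap: 1859 − 1303 + 687 = 1243 bp
Sorted largest to smallest: 1243, 332, 156, 128 bp.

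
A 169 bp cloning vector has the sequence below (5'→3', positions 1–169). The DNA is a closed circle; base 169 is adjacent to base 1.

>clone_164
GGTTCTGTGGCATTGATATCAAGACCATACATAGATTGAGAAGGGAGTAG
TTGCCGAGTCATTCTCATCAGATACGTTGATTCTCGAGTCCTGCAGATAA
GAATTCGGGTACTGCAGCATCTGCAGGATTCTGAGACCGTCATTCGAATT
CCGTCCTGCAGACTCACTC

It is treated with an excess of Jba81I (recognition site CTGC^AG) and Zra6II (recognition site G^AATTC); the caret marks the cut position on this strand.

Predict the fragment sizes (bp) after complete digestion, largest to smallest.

104, 22, 14, 13, 9, 7 bp

Jba81I sites (CTGCAG) start at positions 91, 112, 121, 156.
Jba81I cuts after base 4 of each site, so after positions 94, 115, 124, 159.
Zra6II sites (GAATTC) start at positions 101, 146.
Zra6II cuts after the first base of each site, so after positions 101, 146.
Combined cut positions: 94, 101, 115, 124, 146, 159.
Circular molecule, 6 cuts → 6 fragments:
  95–101 → 7 bp
  102–115 → 14 bp
  116–124 → 9 bp
  125–146 → 22 bp
  147–159 → 13 bp
  160–169 then 1–94 → 10 + 94 = 104 bp
Sorted largest to smallest: 104, 22, 14, 13, 9, 7 bp.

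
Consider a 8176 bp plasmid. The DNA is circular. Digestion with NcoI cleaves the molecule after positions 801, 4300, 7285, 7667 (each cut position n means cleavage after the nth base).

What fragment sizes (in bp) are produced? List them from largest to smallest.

Circular molecule, 4 cuts → 4 fragments:
  4300 − 801 = 3499 bp
  7285 − 4300 = 2985 bp
  7667 − 7285 = 382 bp
  wrap: 8176 − 7667 + 801 = 1310 bp
Sorted largest to smallest: 3499, 2985, 1310, 382 bp.

3499, 2985, 1310, 382 bp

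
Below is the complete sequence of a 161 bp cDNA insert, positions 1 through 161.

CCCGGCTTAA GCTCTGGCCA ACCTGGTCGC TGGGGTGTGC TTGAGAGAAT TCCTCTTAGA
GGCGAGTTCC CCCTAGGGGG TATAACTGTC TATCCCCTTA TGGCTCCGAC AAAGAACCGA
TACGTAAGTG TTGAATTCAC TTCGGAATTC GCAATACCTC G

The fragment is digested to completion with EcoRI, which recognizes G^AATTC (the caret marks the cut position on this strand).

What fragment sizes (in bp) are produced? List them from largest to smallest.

EcoRI sites (GAATTC) start at positions 47, 133, 145.
EcoRI cuts after the first base of each site, so after positions 47, 133, 145.
Linear molecule, 3 cuts → 4 fragments:
  1–47 → 47 bp
  48–133 → 86 bp
  134–145 → 12 bp
  146–161 → 16 bp
Sorted largest to smallest: 86, 47, 16, 12 bp.

86, 47, 16, 12 bp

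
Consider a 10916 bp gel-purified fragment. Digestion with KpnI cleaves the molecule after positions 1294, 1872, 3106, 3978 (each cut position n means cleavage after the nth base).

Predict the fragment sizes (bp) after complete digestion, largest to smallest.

Linear molecule, 4 cuts → 5 fragments:
  1294 − 0 = 1294 bp
  1872 − 1294 = 578 bp
  3106 − 1872 = 1234 bp
  3978 − 3106 = 872 bp
  10916 − 3978 = 6938 bp
Sorted largest to smallest: 6938, 1294, 1234, 872, 578 bp.

6938, 1294, 1234, 872, 578 bp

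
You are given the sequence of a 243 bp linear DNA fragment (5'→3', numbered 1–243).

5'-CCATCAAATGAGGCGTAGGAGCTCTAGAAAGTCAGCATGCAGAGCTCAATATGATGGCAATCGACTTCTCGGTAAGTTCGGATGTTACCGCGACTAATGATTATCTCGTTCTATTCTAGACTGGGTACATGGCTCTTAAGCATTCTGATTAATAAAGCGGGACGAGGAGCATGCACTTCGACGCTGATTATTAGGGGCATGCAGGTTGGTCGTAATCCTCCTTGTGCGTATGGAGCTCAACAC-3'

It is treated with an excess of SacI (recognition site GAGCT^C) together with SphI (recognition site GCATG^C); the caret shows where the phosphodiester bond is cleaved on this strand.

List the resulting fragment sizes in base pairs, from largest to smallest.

127, 36, 28, 23, 16, 7, 6 bp

SacI sites (GAGCTC) start at positions 19, 42, 233.
SacI cuts after base 5 of each site (before the last base), so after positions 23, 46, 237.
SphI sites (GCATGC) start at positions 35, 169, 197.
SphI cuts after base 5 of each site (before the last base), so after positions 39, 173, 201.
Combined cut positions: 23, 39, 46, 173, 201, 237.
Linear molecule, 6 cuts → 7 fragments:
  1–23 → 23 bp
  24–39 → 16 bp
  40–46 → 7 bp
  47–173 → 127 bp
  174–201 → 28 bp
  202–237 → 36 bp
  238–243 → 6 bp
Sorted largest to smallest: 127, 36, 28, 23, 16, 7, 6 bp.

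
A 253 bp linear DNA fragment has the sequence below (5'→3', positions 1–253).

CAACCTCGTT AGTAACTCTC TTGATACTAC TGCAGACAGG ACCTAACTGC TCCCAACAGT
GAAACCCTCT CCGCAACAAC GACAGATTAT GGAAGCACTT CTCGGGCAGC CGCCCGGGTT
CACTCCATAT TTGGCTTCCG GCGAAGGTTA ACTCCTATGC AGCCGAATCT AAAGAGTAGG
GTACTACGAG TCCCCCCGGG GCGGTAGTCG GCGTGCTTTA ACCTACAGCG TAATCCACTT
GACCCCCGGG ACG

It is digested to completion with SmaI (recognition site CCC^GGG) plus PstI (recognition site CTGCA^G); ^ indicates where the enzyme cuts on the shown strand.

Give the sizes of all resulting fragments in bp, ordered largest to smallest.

82, 81, 50, 34, 6 bp

SmaI sites (CCCGGG) start at positions 113, 195, 245.
SmaI cuts after base 3 of each site, so after positions 115, 197, 247.
The PstI site (CTGCAG) starts at position 30.
PstI cuts after base 5 of each site (before the last base), so after position 34.
Combined cut positions: 34, 115, 197, 247.
Linear molecule, 4 cuts → 5 fragments:
  1–34 → 34 bp
  35–115 → 81 bp
  116–197 → 82 bp
  198–247 → 50 bp
  248–253 → 6 bp
Sorted largest to smallest: 82, 81, 50, 34, 6 bp.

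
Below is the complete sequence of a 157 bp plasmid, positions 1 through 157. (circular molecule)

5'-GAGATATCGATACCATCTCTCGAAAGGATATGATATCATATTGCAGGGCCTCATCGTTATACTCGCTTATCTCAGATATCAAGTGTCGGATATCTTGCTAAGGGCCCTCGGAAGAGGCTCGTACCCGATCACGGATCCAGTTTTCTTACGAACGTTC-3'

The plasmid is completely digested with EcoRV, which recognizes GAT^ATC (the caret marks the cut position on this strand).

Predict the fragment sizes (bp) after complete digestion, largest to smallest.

EcoRV sites (GATATC) start at positions 3, 32, 75, 89.
EcoRV cuts after base 3 of each site, so after positions 5, 34, 77, 91.
Circular molecule, 4 cuts → 4 fragments:
  6–34 → 29 bp
  35–77 → 43 bp
  78–91 → 14 bp
  92–157 then 1–5 → 66 + 5 = 71 bp
Sorted largest to smallest: 71, 43, 29, 14 bp.

71, 43, 29, 14 bp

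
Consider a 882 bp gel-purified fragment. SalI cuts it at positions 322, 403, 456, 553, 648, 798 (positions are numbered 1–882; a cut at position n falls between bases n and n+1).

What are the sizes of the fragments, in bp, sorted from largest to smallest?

322, 150, 97, 95, 84, 81, 53 bp

Linear molecule, 6 cuts → 7 fragments:
  322 − 0 = 322 bp
  403 − 322 = 81 bp
  456 − 403 = 53 bp
  553 − 456 = 97 bp
  648 − 553 = 95 bp
  798 − 648 = 150 bp
  882 − 798 = 84 bp
Sorted largest to smallest: 322, 150, 97, 95, 84, 81, 53 bp.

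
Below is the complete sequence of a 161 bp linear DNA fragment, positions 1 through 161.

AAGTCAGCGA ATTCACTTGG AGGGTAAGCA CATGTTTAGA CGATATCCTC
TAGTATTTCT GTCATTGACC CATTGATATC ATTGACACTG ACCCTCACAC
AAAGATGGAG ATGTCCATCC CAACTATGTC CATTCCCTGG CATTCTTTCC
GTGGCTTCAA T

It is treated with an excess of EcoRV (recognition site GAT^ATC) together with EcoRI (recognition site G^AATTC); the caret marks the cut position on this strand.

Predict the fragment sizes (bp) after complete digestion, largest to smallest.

84, 35, 33, 9 bp

EcoRV sites (GATATC) start at positions 42, 75.
EcoRV cuts after base 3 of each site, so after positions 44, 77.
The EcoRI site (GAATTC) starts at position 9.
EcoRI cuts after the first base of each site, so after position 9.
Combined cut positions: 9, 44, 77.
Linear molecule, 3 cuts → 4 fragments:
  1–9 → 9 bp
  10–44 → 35 bp
  45–77 → 33 bp
  78–161 → 84 bp
Sorted largest to smallest: 84, 35, 33, 9 bp.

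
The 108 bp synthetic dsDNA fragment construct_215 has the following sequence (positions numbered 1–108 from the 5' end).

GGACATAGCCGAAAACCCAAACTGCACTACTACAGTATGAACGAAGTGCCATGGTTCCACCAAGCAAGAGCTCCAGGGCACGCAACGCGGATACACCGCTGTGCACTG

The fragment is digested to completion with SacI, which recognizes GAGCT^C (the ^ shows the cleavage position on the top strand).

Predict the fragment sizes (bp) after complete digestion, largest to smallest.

72, 36 bp

The SacI site (GAGCTC) starts at position 68.
SacI cuts after base 5 of each site (before the last base), so after position 72.
Linear molecule, 1 cut → 2 fragments:
  1–72 → 72 bp
  73–108 → 36 bp
Sorted largest to smallest: 72, 36 bp.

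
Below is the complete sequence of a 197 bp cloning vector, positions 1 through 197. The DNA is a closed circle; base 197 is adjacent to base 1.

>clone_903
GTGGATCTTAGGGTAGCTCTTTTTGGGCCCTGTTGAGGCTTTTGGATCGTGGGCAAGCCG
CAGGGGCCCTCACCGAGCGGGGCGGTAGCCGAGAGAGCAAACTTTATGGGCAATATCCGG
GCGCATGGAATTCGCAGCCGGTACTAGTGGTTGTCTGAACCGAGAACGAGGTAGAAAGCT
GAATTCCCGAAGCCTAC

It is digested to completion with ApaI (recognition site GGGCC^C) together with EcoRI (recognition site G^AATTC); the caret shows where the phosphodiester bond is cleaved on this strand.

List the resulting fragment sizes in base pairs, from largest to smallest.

ApaI sites (GGGCCC) start at positions 25, 64.
ApaI cuts after base 5 of each site (before the last base), so after positions 29, 68.
EcoRI sites (GAATTC) start at positions 128, 181.
EcoRI cuts after the first base of each site, so after positions 128, 181.
Combined cut positions: 29, 68, 128, 181.
Circular molecule, 4 cuts → 4 fragments:
  30–68 → 39 bp
  69–128 → 60 bp
  129–181 → 53 bp
  182–197 then 1–29 → 16 + 29 = 45 bp
Sorted largest to smallest: 60, 53, 45, 39 bp.

60, 53, 45, 39 bp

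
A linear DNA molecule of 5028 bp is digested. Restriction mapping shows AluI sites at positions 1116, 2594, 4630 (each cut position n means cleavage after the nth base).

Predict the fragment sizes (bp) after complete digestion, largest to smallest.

2036, 1478, 1116, 398 bp

Linear molecule, 3 cuts → 4 fragments:
  1116 − 0 = 1116 bp
  2594 − 1116 = 1478 bp
  4630 − 2594 = 2036 bp
  5028 − 4630 = 398 bp
Sorted largest to smallest: 2036, 1478, 1116, 398 bp.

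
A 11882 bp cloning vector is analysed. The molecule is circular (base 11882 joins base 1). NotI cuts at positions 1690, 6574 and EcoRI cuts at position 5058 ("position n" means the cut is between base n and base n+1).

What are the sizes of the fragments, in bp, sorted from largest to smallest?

Combined cut positions (sorted): 1690, 5058, 6574.
Circular molecule, 3 cuts → 3 fragments:
  5058 − 1690 = 3368 bp
  6574 − 5058 = 1516 bp
  wrap: 11882 − 6574 + 1690 = 6998 bp
Sorted largest to smallest: 6998, 3368, 1516 bp.

6998, 3368, 1516 bp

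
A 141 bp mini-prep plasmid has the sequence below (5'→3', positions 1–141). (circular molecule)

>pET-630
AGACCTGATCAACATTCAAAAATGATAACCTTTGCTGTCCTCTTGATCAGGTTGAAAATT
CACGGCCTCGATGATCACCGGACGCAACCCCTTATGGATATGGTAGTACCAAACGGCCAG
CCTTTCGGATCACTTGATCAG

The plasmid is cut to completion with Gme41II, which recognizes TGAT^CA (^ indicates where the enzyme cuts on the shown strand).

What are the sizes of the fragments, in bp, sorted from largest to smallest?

63, 38, 28, 12 bp

Gme41II sites (TGATCA) start at positions 6, 44, 72, 135.
Gme41II cuts after base 4 of each site, so after positions 9, 47, 75, 138.
Circular molecule, 4 cuts → 4 fragments:
  10–47 → 38 bp
  48–75 → 28 bp
  76–138 → 63 bp
  139–141 then 1–9 → 3 + 9 = 12 bp
Sorted largest to smallest: 63, 38, 28, 12 bp.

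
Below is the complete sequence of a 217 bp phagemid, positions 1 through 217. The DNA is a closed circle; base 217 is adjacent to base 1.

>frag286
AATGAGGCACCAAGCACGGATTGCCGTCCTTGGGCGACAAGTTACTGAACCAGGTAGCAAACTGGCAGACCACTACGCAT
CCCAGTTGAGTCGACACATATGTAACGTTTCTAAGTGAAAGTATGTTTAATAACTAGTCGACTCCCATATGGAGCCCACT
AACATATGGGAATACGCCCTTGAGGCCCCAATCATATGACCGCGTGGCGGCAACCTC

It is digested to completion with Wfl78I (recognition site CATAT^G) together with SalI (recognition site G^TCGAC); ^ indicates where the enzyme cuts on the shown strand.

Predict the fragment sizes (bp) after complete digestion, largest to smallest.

110, 36, 30, 17, 13, 11 bp

Wfl78I sites (CATATG) start at positions 97, 146, 163, 193.
Wfl78I cuts after base 5 of each site (before the last base), so after positions 101, 150, 167, 197.
SalI sites (GTCGAC) start at positions 90, 137.
SalI cuts after the first base of each site, so after positions 90, 137.
Combined cut positions: 90, 101, 137, 150, 167, 197.
Circular molecule, 6 cuts → 6 fragments:
  91–101 → 11 bp
  102–137 → 36 bp
  138–150 → 13 bp
  151–167 → 17 bp
  168–197 → 30 bp
  198–217 then 1–90 → 20 + 90 = 110 bp
Sorted largest to smallest: 110, 36, 30, 17, 13, 11 bp.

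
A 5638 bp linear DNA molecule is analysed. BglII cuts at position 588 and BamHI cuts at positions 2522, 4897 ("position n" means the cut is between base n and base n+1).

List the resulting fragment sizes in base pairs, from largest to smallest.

2375, 1934, 741, 588 bp

Combined cut positions (sorted): 588, 2522, 4897.
Linear molecule, 3 cuts → 4 fragments:
  588 − 0 = 588 bp
  2522 − 588 = 1934 bp
  4897 − 2522 = 2375 bp
  5638 − 4897 = 741 bp
Sorted largest to smallest: 2375, 1934, 741, 588 bp.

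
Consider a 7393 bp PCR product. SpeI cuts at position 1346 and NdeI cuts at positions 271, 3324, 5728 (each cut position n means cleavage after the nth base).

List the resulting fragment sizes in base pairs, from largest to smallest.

2404, 1978, 1665, 1075, 271 bp

Combined cut positions (sorted): 271, 1346, 3324, 5728.
Linear molecule, 4 cuts → 5 fragments:
  271 − 0 = 271 bp
  1346 − 271 = 1075 bp
  3324 − 1346 = 1978 bp
  5728 − 3324 = 2404 bp
  7393 − 5728 = 1665 bp
Sorted largest to smallest: 2404, 1978, 1665, 1075, 271 bp.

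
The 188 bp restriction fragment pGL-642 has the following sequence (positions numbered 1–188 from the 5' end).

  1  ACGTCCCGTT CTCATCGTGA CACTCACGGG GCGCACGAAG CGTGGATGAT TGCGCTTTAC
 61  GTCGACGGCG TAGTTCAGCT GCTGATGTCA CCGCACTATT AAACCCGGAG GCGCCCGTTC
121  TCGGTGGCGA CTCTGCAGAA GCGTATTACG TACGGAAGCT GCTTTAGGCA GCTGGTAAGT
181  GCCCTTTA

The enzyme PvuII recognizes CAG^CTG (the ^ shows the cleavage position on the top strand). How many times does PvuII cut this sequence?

CAGCTG occurs starting at positions 76, 169.
PvuII cuts at 2 sites.

2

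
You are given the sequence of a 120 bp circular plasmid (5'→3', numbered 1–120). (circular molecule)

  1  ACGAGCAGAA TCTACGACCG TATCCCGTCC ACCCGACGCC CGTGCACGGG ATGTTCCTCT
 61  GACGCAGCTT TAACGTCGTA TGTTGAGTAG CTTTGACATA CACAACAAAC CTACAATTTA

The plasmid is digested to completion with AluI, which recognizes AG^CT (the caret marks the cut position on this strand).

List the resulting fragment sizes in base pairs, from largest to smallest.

97, 23 bp

AluI sites (AGCT) start at positions 66, 89.
AluI cuts after base 2 of each site, so after positions 67, 90.
Circular molecule, 2 cuts → 2 fragments:
  68–90 → 23 bp
  91–120 then 1–67 → 30 + 67 = 97 bp
Sorted largest to smallest: 97, 23 bp.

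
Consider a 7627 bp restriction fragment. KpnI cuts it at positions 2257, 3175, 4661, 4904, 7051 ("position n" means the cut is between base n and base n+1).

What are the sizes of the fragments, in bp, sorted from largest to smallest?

2257, 2147, 1486, 918, 576, 243 bp

Linear molecule, 5 cuts → 6 fragments:
  2257 − 0 = 2257 bp
  3175 − 2257 = 918 bp
  4661 − 3175 = 1486 bp
  4904 − 4661 = 243 bp
  7051 − 4904 = 2147 bp
  7627 − 7051 = 576 bp
Sorted largest to smallest: 2257, 2147, 1486, 918, 576, 243 bp.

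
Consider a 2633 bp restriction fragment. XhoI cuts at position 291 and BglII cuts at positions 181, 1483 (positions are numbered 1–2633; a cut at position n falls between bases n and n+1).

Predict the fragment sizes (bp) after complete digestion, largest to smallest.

Combined cut positions (sorted): 181, 291, 1483.
Linear molecule, 3 cuts → 4 fragments:
  181 − 0 = 181 bp
  291 − 181 = 110 bp
  1483 − 291 = 1192 bp
  2633 − 1483 = 1150 bp
Sorted largest to smallest: 1192, 1150, 181, 110 bp.

1192, 1150, 181, 110 bp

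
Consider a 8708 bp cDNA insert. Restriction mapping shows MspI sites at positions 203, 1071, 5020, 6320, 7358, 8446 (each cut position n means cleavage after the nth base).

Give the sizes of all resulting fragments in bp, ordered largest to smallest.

Linear molecule, 6 cuts → 7 fragments:
  203 − 0 = 203 bp
  1071 − 203 = 868 bp
  5020 − 1071 = 3949 bp
  6320 − 5020 = 1300 bp
  7358 − 6320 = 1038 bp
  8446 − 7358 = 1088 bp
  8708 − 8446 = 262 bp
Sorted largest to smallest: 3949, 1300, 1088, 1038, 868, 262, 203 bp.

3949, 1300, 1088, 1038, 868, 262, 203 bp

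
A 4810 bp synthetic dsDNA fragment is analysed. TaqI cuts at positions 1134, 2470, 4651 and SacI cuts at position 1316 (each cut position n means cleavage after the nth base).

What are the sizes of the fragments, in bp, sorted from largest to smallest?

Combined cut positions (sorted): 1134, 1316, 2470, 4651.
Linear molecule, 4 cuts → 5 fragments:
  1134 − 0 = 1134 bp
  1316 − 1134 = 182 bp
  2470 − 1316 = 1154 bp
  4651 − 2470 = 2181 bp
  4810 − 4651 = 159 bp
Sorted largest to smallest: 2181, 1154, 1134, 182, 159 bp.

2181, 1154, 1134, 182, 159 bp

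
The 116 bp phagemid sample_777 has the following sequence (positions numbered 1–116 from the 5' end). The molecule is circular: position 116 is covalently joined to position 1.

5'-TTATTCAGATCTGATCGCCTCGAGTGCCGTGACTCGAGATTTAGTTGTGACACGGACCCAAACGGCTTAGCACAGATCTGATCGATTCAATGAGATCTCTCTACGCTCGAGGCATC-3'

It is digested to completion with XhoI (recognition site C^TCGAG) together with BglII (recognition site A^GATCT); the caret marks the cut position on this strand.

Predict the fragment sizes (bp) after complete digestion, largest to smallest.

XhoI sites (CTCGAG) start at positions 19, 33, 106.
XhoI cuts after the first base of each site, so after positions 19, 33, 106.
BglII sites (AGATCT) start at positions 7, 74, 93.
BglII cuts after the first base of each site, so after positions 7, 74, 93.
Combined cut positions: 7, 19, 33, 74, 93, 106.
Circular molecule, 6 cuts → 6 fragments:
  8–19 → 12 bp
  20–33 → 14 bp
  34–74 → 41 bp
  75–93 → 19 bp
  94–106 → 13 bp
  107–116 then 1–7 → 10 + 7 = 17 bp
Sorted largest to smallest: 41, 19, 17, 14, 13, 12 bp.

41, 19, 17, 14, 13, 12 bp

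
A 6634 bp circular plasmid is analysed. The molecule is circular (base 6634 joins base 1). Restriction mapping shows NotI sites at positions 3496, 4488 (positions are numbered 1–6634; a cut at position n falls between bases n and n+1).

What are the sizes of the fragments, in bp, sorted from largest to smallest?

5642, 992 bp

Circular molecule, 2 cuts → 2 fragments:
  4488 − 3496 = 992 bp
  wrap: 6634 − 4488 + 3496 = 5642 bp
Sorted largest to smallest: 5642, 992 bp.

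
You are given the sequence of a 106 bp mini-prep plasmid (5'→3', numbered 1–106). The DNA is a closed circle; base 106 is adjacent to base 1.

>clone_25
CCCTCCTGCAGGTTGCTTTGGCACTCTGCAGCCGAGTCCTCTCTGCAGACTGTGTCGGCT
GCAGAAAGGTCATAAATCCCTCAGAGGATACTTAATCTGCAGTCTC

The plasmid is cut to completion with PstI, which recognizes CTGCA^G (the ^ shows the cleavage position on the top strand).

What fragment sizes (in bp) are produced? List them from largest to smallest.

38, 20, 17, 16, 15 bp

PstI sites (CTGCAG) start at positions 6, 26, 43, 59, 97.
PstI cuts after base 5 of each site (before the last base), so after positions 10, 30, 47, 63, 101.
Circular molecule, 5 cuts → 5 fragments:
  11–30 → 20 bp
  31–47 → 17 bp
  48–63 → 16 bp
  64–101 → 38 bp
  102–106 then 1–10 → 5 + 10 = 15 bp
Sorted largest to smallest: 38, 20, 17, 16, 15 bp.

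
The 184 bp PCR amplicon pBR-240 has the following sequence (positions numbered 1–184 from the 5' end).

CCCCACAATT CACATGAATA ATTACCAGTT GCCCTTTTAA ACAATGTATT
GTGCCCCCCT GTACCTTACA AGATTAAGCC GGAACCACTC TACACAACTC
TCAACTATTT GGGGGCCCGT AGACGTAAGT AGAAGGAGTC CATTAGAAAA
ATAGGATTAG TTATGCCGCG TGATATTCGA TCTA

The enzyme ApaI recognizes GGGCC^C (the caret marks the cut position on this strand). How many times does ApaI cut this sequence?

1

GGGCCC occurs starting at position 113.
ApaI cuts at 1 site.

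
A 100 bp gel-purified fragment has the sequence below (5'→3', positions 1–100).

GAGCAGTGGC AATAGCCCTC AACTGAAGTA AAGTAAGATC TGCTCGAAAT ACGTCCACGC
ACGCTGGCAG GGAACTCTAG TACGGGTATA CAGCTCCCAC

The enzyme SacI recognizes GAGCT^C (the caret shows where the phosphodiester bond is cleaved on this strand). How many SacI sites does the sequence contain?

No occurrence of GAGCTC is present in the sequence.
SacI does not cut: 0 sites.

0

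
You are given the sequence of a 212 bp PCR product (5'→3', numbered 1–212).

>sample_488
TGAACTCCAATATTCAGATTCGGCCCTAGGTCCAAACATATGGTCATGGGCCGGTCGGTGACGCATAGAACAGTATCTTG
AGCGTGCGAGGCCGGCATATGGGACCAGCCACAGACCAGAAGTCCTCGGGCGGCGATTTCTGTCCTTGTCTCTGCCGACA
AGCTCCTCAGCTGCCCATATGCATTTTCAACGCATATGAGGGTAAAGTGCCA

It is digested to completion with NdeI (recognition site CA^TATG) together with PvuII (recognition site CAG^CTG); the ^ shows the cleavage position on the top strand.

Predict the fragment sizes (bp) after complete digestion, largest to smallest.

NdeI sites (CATATG) start at positions 37, 96, 176, 193.
NdeI cuts after base 2 of each site, so after positions 38, 97, 177, 194.
The PvuII site (CAGCTG) starts at position 168.
PvuII cuts after base 3 of each site, so after position 170.
Combined cut positions: 38, 97, 170, 177, 194.
Linear molecule, 5 cuts → 6 fragments:
  1–38 → 38 bp
  39–97 → 59 bp
  98–170 → 73 bp
  171–177 → 7 bp
  178–194 → 17 bp
  195–212 → 18 bp
Sorted largest to smallest: 73, 59, 38, 18, 17, 7 bp.

73, 59, 38, 18, 17, 7 bp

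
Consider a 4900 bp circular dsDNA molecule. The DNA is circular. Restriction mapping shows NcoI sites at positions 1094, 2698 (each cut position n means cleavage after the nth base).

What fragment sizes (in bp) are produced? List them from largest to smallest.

Circular molecule, 2 cuts → 2 fragments:
  2698 − 1094 = 1604 bp
  wrap: 4900 − 2698 + 1094 = 3296 bp
Sorted largest to smallest: 3296, 1604 bp.

3296, 1604 bp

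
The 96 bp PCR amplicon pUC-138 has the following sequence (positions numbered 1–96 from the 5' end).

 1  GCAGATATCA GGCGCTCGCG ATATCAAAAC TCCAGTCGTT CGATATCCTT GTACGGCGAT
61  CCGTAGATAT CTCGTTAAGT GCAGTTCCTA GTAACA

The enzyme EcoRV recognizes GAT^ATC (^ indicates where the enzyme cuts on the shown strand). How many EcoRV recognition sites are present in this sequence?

4

GATATC occurs starting at positions 4, 20, 42, 66.
EcoRV cuts at 4 sites.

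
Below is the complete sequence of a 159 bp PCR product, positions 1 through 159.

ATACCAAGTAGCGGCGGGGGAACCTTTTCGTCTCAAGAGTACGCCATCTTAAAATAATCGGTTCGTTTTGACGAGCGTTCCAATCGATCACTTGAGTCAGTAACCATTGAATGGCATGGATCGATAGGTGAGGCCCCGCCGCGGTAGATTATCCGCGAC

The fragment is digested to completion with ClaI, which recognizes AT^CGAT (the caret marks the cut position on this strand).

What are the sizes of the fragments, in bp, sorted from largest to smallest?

84, 38, 37 bp

ClaI sites (ATCGAT) start at positions 83, 120.
ClaI cuts after base 2 of each site, so after positions 84, 121.
Linear molecule, 2 cuts → 3 fragments:
  1–84 → 84 bp
  85–121 → 37 bp
  122–159 → 38 bp
Sorted largest to smallest: 84, 38, 37 bp.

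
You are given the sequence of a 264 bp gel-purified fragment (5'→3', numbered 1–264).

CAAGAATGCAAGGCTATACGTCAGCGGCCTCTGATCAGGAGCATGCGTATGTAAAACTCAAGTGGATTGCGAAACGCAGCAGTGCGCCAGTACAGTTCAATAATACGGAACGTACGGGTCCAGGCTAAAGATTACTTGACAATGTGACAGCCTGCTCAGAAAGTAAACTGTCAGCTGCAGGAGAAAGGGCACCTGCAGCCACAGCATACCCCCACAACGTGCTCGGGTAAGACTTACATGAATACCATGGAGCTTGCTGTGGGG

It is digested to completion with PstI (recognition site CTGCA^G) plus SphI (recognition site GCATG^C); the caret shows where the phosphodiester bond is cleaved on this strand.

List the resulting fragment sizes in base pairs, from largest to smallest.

PstI sites (CTGCAG) start at positions 175, 193.
PstI cuts after base 5 of each site (before the last base), so after positions 179, 197.
The SphI site (GCATGC) starts at position 41.
SphI cuts after base 5 of each site (before the last base), so after position 45.
Combined cut positions: 45, 179, 197.
Linear molecule, 3 cuts → 4 fragments:
  1–45 → 45 bp
  46–179 → 134 bp
  180–197 → 18 bp
  198–264 → 67 bp
Sorted largest to smallest: 134, 67, 45, 18 bp.

134, 67, 45, 18 bp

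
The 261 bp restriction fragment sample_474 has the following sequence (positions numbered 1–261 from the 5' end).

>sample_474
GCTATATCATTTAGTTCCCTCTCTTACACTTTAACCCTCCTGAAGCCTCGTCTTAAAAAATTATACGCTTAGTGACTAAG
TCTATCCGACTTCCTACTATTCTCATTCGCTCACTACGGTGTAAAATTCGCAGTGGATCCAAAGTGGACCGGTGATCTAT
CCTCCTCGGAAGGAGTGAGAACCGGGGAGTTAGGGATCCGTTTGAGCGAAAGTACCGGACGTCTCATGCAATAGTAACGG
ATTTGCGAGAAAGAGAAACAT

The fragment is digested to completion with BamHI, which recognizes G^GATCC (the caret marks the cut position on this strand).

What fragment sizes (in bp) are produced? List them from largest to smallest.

BamHI sites (GGATCC) start at positions 135, 194.
BamHI cuts after the first base of each site, so after positions 135, 194.
Linear molecule, 2 cuts → 3 fragments:
  1–135 → 135 bp
  136–194 → 59 bp
  195–261 → 67 bp
Sorted largest to smallest: 135, 67, 59 bp.

135, 67, 59 bp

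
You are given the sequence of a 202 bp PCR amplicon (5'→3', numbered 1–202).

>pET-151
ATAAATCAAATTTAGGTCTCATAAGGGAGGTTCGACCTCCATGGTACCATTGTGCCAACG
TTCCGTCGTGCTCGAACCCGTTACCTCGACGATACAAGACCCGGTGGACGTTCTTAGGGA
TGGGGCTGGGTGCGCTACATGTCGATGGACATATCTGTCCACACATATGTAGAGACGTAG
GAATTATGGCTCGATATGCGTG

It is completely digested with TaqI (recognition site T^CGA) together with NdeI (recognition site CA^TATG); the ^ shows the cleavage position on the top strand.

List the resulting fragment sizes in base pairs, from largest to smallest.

56, 40, 32, 26, 23, 14, 11 bp

TaqI sites (TCGA) start at positions 32, 72, 86, 142, 191.
TaqI cuts after the first base of each site, so after positions 32, 72, 86, 142, 191.
The NdeI site (CATATG) starts at position 164.
NdeI cuts after base 2 of each site, so after position 165.
Combined cut positions: 32, 72, 86, 142, 165, 191.
Linear molecule, 6 cuts → 7 fragments:
  1–32 → 32 bp
  33–72 → 40 bp
  73–86 → 14 bp
  87–142 → 56 bp
  143–165 → 23 bp
  166–191 → 26 bp
  192–202 → 11 bp
Sorted largest to smallest: 56, 40, 32, 26, 23, 14, 11 bp.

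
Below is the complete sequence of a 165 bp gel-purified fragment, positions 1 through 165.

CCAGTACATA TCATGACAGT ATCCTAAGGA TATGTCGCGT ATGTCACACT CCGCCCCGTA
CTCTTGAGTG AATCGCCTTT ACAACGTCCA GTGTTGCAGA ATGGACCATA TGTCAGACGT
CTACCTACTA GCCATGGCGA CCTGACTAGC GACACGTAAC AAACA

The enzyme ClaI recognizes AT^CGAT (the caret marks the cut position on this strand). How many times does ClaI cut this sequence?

0

No occurrence of ATCGAT is present in the sequence.
ClaI does not cut: 0 sites.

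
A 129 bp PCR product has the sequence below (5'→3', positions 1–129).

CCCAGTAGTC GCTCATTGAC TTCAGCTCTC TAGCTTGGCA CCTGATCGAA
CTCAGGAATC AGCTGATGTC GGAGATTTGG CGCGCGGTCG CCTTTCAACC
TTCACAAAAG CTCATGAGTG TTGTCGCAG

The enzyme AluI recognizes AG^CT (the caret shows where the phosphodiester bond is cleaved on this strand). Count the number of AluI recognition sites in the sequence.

AGCT occurs starting at positions 24, 32, 61, 109.
AluI cuts at 4 sites.

4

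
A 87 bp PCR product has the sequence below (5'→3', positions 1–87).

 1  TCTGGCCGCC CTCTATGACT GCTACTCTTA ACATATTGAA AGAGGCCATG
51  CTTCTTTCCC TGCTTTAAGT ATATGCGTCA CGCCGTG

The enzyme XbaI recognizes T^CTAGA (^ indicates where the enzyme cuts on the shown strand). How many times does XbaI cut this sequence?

0

No occurrence of TCTAGA is present in the sequence.
XbaI does not cut: 0 sites.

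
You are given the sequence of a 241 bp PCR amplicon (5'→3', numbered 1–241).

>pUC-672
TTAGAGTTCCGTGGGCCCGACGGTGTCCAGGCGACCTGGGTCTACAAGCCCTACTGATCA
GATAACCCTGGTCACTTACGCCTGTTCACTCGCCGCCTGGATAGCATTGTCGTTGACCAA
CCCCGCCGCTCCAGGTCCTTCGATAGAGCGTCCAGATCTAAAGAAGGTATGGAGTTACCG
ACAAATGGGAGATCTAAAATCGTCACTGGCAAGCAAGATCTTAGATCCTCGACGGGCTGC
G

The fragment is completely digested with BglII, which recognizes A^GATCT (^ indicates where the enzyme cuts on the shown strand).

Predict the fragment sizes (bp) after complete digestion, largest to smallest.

154, 36, 26, 25 bp

BglII sites (AGATCT) start at positions 154, 190, 216.
BglII cuts after the first base of each site, so after positions 154, 190, 216.
Linear molecule, 3 cuts → 4 fragments:
  1–154 → 154 bp
  155–190 → 36 bp
  191–216 → 26 bp
  217–241 → 25 bp
Sorted largest to smallest: 154, 36, 26, 25 bp.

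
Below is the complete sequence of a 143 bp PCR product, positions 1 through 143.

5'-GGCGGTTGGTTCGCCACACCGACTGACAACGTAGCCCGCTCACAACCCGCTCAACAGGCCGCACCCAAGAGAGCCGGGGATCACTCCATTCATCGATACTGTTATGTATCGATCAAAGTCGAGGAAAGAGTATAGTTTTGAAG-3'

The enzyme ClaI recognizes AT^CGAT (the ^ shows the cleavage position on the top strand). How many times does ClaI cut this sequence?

ATCGAT occurs starting at positions 92, 108.
ClaI cuts at 2 sites.

2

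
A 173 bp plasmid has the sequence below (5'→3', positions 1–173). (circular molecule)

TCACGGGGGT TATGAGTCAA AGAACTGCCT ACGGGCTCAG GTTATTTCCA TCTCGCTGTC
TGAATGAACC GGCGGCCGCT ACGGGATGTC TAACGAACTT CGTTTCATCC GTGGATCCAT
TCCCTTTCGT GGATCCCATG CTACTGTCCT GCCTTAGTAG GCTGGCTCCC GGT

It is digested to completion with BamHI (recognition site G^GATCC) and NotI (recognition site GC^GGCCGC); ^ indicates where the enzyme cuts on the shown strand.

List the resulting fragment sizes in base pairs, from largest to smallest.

BamHI sites (GGATCC) start at positions 113, 131.
BamHI cuts after the first base of each site, so after positions 113, 131.
The NotI site (GCGGCCGC) starts at position 72.
NotI cuts after base 2 of each site, so after position 73.
Combined cut positions: 73, 113, 131.
Circular molecule, 3 cuts → 3 fragments:
  74–113 → 40 bp
  114–131 → 18 bp
  132–173 then 1–73 → 42 + 73 = 115 bp
Sorted largest to smallest: 115, 40, 18 bp.

115, 40, 18 bp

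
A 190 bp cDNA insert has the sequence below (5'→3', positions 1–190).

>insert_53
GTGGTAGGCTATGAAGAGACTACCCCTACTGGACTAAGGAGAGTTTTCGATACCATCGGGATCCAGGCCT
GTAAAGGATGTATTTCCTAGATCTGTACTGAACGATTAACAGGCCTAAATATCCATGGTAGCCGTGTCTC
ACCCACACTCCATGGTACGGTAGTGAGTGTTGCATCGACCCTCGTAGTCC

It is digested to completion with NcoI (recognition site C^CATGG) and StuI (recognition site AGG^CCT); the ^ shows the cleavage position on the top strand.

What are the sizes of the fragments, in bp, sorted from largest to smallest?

NcoI sites (CCATGG) start at positions 123, 150.
NcoI cuts after the first base of each site, so after positions 123, 150.
StuI sites (AGGCCT) start at positions 65, 111.
StuI cuts after base 3 of each site, so after positions 67, 113.
Combined cut positions: 67, 113, 123, 150.
Linear molecule, 4 cuts → 5 fragments:
  1–67 → 67 bp
  68–113 → 46 bp
  114–123 → 10 bp
  124–150 → 27 bp
  151–190 → 40 bp
Sorted largest to smallest: 67, 46, 40, 27, 10 bp.

67, 46, 40, 27, 10 bp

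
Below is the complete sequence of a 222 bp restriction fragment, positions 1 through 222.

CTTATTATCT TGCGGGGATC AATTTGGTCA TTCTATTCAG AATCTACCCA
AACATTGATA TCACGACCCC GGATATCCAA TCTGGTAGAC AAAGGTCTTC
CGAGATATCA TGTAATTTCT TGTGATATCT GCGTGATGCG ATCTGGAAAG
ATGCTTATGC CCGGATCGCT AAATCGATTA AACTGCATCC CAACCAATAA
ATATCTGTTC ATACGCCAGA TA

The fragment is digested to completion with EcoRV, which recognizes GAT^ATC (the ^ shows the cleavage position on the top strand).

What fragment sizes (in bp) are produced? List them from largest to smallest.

EcoRV sites (GATATC) start at positions 57, 72, 104, 124.
EcoRV cuts after base 3 of each site, so after positions 59, 74, 106, 126.
Linear molecule, 4 cuts → 5 fragments:
  1–59 → 59 bp
  60–74 → 15 bp
  75–106 → 32 bp
  107–126 → 20 bp
  127–222 → 96 bp
Sorted largest to smallest: 96, 59, 32, 20, 15 bp.

96, 59, 32, 20, 15 bp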